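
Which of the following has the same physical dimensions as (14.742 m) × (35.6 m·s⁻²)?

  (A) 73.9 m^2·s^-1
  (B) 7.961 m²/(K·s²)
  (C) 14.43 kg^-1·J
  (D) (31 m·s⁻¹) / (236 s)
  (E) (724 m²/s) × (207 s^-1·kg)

(C)

Reference: [m] · [m·s⁻²] = m²·s⁻².
Each option:
  (A) m²·s⁻¹
  (B) m²·s⁻²·K⁻¹
  (C) J·kg⁻¹ = N·m·kg⁻¹ = m²·s⁻²  ← same
  (D) [m·s⁻¹] / [s] = m·s⁻²
  (E) [m²·s⁻¹] · [kg·s⁻¹] = kg·m²·s⁻²
Only (C) matches m²·s⁻².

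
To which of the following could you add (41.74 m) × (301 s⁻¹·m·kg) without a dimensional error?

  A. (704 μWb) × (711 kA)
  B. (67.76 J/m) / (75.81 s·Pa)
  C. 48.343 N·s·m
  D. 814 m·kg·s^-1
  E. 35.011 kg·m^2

C.

Reference: [m] · [kg·m·s⁻¹] = kg·m²·s⁻¹.
Each option:
  A. [kg·m²·s⁻²·A⁻¹] · [A] = kg·m²·s⁻²
  B. [kg·m·s⁻²] / [kg·m⁻¹·s⁻¹] = m²·s⁻¹
  C. N·m·s = kg·m·s⁻²·m·s = kg·m²·s⁻¹  ← same
  D. kg·m·s⁻¹
  E. kg·m²
Only C. matches kg·m²·s⁻¹.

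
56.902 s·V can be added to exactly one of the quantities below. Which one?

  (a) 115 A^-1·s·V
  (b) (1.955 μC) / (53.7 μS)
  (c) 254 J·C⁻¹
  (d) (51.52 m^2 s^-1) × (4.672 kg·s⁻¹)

Reference: V·s = J·C⁻¹·s = kg·m²·s⁻²·A⁻¹.
Each option:
  (a) V·s·A⁻¹ = J·C⁻¹·s·A⁻¹ = kg·m²·s⁻²·A⁻²
  (b) [s·A] / [kg⁻¹·m⁻²·s³·A²] = kg·m²·s⁻²·A⁻¹  ← same
  (c) J·C⁻¹ = N·m·(s·A)⁻¹ = kg·m²·s⁻³·A⁻¹
  (d) [m²·s⁻¹] · [kg·s⁻¹] = kg·m²·s⁻²
Only (b) matches kg·m²·s⁻²·A⁻¹.

(b)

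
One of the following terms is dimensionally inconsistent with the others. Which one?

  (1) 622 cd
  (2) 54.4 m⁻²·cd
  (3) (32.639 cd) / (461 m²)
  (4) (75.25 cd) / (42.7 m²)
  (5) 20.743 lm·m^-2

Expand each in SI base units:
  (1) cd
  (2) cd·m⁻² = m⁻²·cd
  (3) [cd] / [m²] = m⁻²·cd
  (4) [cd] / [m²] = m⁻²·cd
  (5) lm·m⁻² = cd·m⁻² = m⁻²·cd
All reduce to m⁻²·cd except (1), which is cd.

(1)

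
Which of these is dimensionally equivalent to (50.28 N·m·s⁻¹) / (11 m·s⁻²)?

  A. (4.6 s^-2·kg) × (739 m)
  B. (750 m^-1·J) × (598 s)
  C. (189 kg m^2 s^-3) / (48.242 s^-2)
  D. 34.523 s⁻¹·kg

Reference: [kg·m²·s⁻³] / [m·s⁻²] = kg·m·s⁻¹.
Each option:
  A. [kg·s⁻²] · [m] = kg·m·s⁻²
  B. [kg·m·s⁻²] · [s] = kg·m·s⁻¹  ← same
  C. [kg·m²·s⁻³] / [s⁻²] = kg·m²·s⁻¹
  D. kg·s⁻¹
Only B. matches kg·m·s⁻¹.

B.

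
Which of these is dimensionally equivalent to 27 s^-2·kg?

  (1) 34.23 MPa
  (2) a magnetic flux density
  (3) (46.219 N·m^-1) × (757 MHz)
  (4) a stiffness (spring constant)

(4)

Reference: kg·s⁻².
Each option:
  (1) Pa = N·m⁻² = kg·m⁻¹·s⁻²
  (2) [magnetic flux density] = kg·s⁻²·A⁻¹
  (3) [kg·s⁻²] · [s⁻¹] = kg·s⁻³
  (4) [stiffness (spring constant)] = kg·s⁻²  ← same
Only (4) matches kg·s⁻².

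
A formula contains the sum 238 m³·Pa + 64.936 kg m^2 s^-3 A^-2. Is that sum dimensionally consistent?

Work out the base dimensions of each:
  238 m³·Pa:  Pa·m³ = N·m⁻²·m³ = kg·m²·s⁻²
  64.936 kg m^2 s^-3 A^-2:  kg·m²·s⁻³·A⁻²
kg·m²·s⁻² ≠ kg·m²·s⁻³·A⁻², so they cannot be added.

No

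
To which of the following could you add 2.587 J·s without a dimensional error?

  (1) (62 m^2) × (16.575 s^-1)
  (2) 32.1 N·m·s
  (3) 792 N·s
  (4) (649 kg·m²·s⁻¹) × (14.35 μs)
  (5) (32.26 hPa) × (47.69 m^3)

(2)

Reference: J·s = N·m·s = kg·m²·s⁻¹.
Each option:
  (1) [m²] · [s⁻¹] = m²·s⁻¹
  (2) N·m·s = kg·m·s⁻²·m·s = kg·m²·s⁻¹  ← same
  (3) N·s = kg·m·s⁻²·s = kg·m·s⁻¹
  (4) [kg·m²·s⁻¹] · [s] = kg·m²
  (5) [kg·m⁻¹·s⁻²] · [m³] = kg·m²·s⁻²
Only (2) matches kg·m²·s⁻¹.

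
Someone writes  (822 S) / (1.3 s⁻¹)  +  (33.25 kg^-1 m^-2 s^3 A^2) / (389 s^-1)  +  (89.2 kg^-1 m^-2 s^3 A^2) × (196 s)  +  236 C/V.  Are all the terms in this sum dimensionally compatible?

Dimensions:
  (822 S) / (1.3 s⁻¹):  [kg⁻¹·m⁻²·s³·A²] / [s⁻¹] = kg⁻¹·m⁻²·s⁴·A²
  (33.25 kg^-1 m^-2 s^3 A^2) / (389 s^-1):  [kg⁻¹·m⁻²·s³·A²] / [s⁻¹] = kg⁻¹·m⁻²·s⁴·A²
  (89.2 kg^-1 m^-2 s^3 A^2) × (196 s):  [kg⁻¹·m⁻²·s³·A²] · [s] = kg⁻¹·m⁻²·s⁴·A²
  236 C/V:  C·V⁻¹ = s·A·(J·C⁻¹)⁻¹ = kg⁻¹·m⁻²·s⁴·A²
Every term reduces to kg⁻¹·m⁻²·s⁴·A².

Yes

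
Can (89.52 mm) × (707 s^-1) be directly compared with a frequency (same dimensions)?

Dimensions:
  (89.52 mm) × (707 s^-1):  [m] · [s⁻¹] = m·s⁻¹
  a frequency:  [frequency] = s⁻¹
m·s⁻¹ ≠ s⁻¹, so they cannot be added.

No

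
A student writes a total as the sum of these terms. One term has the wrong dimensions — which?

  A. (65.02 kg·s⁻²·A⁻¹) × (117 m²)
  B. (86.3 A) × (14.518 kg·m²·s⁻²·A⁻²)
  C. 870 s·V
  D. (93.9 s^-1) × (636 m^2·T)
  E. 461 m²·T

D.

Expand each in SI base units:
  A. [kg·s⁻²·A⁻¹] · [m²] = kg·m²·s⁻²·A⁻¹
  B. [A] · [kg·m²·s⁻²·A⁻²] = kg·m²·s⁻²·A⁻¹
  C. V·s = J·C⁻¹·s = kg·m²·s⁻²·A⁻¹
  D. [s⁻¹] · [kg·m²·s⁻²·A⁻¹] = kg·m²·s⁻³·A⁻¹
  E. T·m² = Wb·m⁻²·m² = kg·m²·s⁻²·A⁻¹
All reduce to kg·m²·s⁻²·A⁻¹ except D., which is kg·m²·s⁻³·A⁻¹.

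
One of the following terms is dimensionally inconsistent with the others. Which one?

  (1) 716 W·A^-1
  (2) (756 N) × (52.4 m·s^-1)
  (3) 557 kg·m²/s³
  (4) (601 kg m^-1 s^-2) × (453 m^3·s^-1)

Work out the base dimensions of each:
  (1) W·A⁻¹ = J·s⁻¹·A⁻¹ = kg·m²·s⁻³·A⁻¹
  (2) [kg·m·s⁻²] · [m·s⁻¹] = kg·m²·s⁻³
  (3) kg·m²·s⁻³
  (4) [kg·m⁻¹·s⁻²] · [m³·s⁻¹] = kg·m²·s⁻³
All reduce to kg·m²·s⁻³ except (1), which is kg·m²·s⁻³·A⁻¹.

(1)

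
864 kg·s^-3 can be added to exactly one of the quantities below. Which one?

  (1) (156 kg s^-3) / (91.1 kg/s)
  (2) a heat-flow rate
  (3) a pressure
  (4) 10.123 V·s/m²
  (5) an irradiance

(5)

Reference: kg·s⁻³.
Each option:
  (1) [kg·s⁻³] / [kg·s⁻¹] = s⁻²
  (2) [heat-flow rate] = kg·m²·s⁻³
  (3) [pressure] = kg·m⁻¹·s⁻²
  (4) V·s·m⁻² = J·C⁻¹·s·m⁻² = kg·s⁻²·A⁻¹
  (5) [irradiance] = kg·s⁻³  ← same
Only (5) matches kg·s⁻³.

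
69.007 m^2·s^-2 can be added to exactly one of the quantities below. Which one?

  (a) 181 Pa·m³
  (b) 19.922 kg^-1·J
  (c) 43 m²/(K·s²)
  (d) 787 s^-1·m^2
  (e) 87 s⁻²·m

(b)

Reference: m²·s⁻².
Each option:
  (a) Pa·m³ = N·m⁻²·m³ = kg·m²·s⁻²
  (b) J·kg⁻¹ = N·m·kg⁻¹ = m²·s⁻²  ← same
  (c) m²·s⁻²·K⁻¹
  (d) m²·s⁻¹
  (e) m·s⁻²
Only (b) matches m²·s⁻².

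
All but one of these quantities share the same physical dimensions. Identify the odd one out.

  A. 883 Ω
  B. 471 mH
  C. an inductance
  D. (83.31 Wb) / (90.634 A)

A.

Expand each in SI base units:
  A. Ω = V·A⁻¹ = kg·m²·s⁻³·A⁻²
  B. H = V·s·A⁻¹ = kg·m²·s⁻²·A⁻²
  C. [inductance] = kg·m²·s⁻²·A⁻²
  D. [kg·m²·s⁻²·A⁻¹] / [A] = kg·m²·s⁻²·A⁻²
All reduce to kg·m²·s⁻²·A⁻² except A., which is kg·m²·s⁻³·A⁻².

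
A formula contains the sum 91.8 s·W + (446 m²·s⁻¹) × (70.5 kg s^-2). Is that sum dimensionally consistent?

No

Reduce each to base SI dimensions:
  91.8 s·W:  W·s = J·s⁻¹·s = kg·m²·s⁻²
  (446 m²·s⁻¹) × (70.5 kg s^-2):  [m²·s⁻¹] · [kg·s⁻²] = kg·m²·s⁻³
kg·m²·s⁻² ≠ kg·m²·s⁻³, so they cannot be added.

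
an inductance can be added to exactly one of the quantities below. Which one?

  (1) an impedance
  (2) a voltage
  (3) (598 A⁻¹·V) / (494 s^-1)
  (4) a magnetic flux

Reference: [inductance] = kg·m²·s⁻²·A⁻².
Each option:
  (1) [impedance] = kg·m²·s⁻³·A⁻²
  (2) [voltage] = kg·m²·s⁻³·A⁻¹
  (3) [kg·m²·s⁻³·A⁻²] / [s⁻¹] = kg·m²·s⁻²·A⁻²  ← same
  (4) [magnetic flux] = kg·m²·s⁻²·A⁻¹
Only (3) matches kg·m²·s⁻²·A⁻².

(3)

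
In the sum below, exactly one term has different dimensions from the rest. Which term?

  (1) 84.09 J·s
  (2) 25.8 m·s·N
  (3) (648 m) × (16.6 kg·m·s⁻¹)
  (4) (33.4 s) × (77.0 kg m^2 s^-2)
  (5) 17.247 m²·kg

In SI base units:
  (1) J·s = N·m·s = kg·m²·s⁻¹
  (2) N·m·s = kg·m·s⁻²·m·s = kg·m²·s⁻¹
  (3) [m] · [kg·m·s⁻¹] = kg·m²·s⁻¹
  (4) [s] · [kg·m²·s⁻²] = kg·m²·s⁻¹
  (5) kg·m²
All reduce to kg·m²·s⁻¹ except (5), which is kg·m².

(5)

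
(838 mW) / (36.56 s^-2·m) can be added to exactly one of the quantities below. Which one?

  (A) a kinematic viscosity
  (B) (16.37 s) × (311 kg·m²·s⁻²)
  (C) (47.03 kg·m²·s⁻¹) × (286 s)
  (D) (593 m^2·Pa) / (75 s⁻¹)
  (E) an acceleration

(D)

Reference: [kg·m²·s⁻³] / [m·s⁻²] = kg·m·s⁻¹.
Each option:
  (A) [kinematic viscosity] = m²·s⁻¹
  (B) [s] · [kg·m²·s⁻²] = kg·m²·s⁻¹
  (C) [kg·m²·s⁻¹] · [s] = kg·m²
  (D) [kg·m·s⁻²] / [s⁻¹] = kg·m·s⁻¹  ← same
  (E) [acceleration] = m·s⁻²
Only (D) matches kg·m·s⁻¹.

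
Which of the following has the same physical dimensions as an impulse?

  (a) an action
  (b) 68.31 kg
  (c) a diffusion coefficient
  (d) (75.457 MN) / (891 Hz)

(d)

Reference: [impulse] = kg·m·s⁻¹.
Each option:
  (a) [action] = kg·m²·s⁻¹
  (b) kg
  (c) [diffusion coefficient] = m²·s⁻¹
  (d) [kg·m·s⁻²] / [s⁻¹] = kg·m·s⁻¹  ← same
Only (d) matches kg·m·s⁻¹.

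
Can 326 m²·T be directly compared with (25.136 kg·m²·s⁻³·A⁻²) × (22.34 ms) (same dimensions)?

In SI base units:
  326 m²·T:  T·m² = Wb·m⁻²·m² = kg·m²·s⁻²·A⁻¹
  (25.136 kg·m²·s⁻³·A⁻²) × (22.34 ms):  [kg·m²·s⁻³·A⁻²] · [s] = kg·m²·s⁻²·A⁻²
kg·m²·s⁻²·A⁻¹ ≠ kg·m²·s⁻²·A⁻², so they cannot be added.

No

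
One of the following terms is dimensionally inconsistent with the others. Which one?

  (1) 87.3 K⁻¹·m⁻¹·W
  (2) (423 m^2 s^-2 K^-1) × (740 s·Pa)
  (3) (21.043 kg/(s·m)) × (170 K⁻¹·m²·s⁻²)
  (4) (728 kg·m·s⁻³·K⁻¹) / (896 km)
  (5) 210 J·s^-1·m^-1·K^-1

Dimensions:
  (1) W·m⁻¹·K⁻¹ = J·s⁻¹·m⁻¹·K⁻¹ = kg·m·s⁻³·K⁻¹
  (2) [m²·s⁻²·K⁻¹] · [kg·m⁻¹·s⁻¹] = kg·m·s⁻³·K⁻¹
  (3) [kg·m⁻¹·s⁻¹] · [m²·s⁻²·K⁻¹] = kg·m·s⁻³·K⁻¹
  (4) [kg·m·s⁻³·K⁻¹] / [m] = kg·s⁻³·K⁻¹
  (5) J·s⁻¹·m⁻¹·K⁻¹ = N·m·s⁻¹·m⁻¹·K⁻¹ = kg·m·s⁻³·K⁻¹
All reduce to kg·m·s⁻³·K⁻¹ except (4), which is kg·s⁻³·K⁻¹.

(4)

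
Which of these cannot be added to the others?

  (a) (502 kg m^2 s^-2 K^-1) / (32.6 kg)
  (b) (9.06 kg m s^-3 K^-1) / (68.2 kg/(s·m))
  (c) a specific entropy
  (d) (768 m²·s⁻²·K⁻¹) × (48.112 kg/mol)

Expand each in SI base units:
  (a) [kg·m²·s⁻²·K⁻¹] / [kg] = m²·s⁻²·K⁻¹
  (b) [kg·m·s⁻³·K⁻¹] / [kg·m⁻¹·s⁻¹] = m²·s⁻²·K⁻¹
  (c) [specific entropy] = m²·s⁻²·K⁻¹
  (d) [m²·s⁻²·K⁻¹] · [kg·mol⁻¹] = kg·m²·s⁻²·K⁻¹·mol⁻¹
All reduce to m²·s⁻²·K⁻¹ except (d), which is kg·m²·s⁻²·K⁻¹·mol⁻¹.

(d)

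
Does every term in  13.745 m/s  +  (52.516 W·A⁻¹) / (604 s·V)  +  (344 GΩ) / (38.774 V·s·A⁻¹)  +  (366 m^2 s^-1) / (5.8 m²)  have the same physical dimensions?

Reduce each to base SI dimensions:
  13.745 m/s:  m·s⁻¹
  (52.516 W·A⁻¹) / (604 s·V):  [kg·m²·s⁻³·A⁻¹] / [kg·m²·s⁻²·A⁻¹] = s⁻¹
  (344 GΩ) / (38.774 V·s·A⁻¹):  [kg·m²·s⁻³·A⁻²] / [kg·m²·s⁻²·A⁻²] = s⁻¹
  (366 m^2 s^-1) / (5.8 m²):  [m²·s⁻¹] / [m²] = s⁻¹
The terms do not share a single dimension (m·s⁻¹ vs s⁻¹).

No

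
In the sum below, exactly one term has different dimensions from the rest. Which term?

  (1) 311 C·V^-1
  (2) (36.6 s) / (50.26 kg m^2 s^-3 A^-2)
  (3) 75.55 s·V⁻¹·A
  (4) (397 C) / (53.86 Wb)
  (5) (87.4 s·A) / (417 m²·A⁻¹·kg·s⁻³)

(4)

Dimensions:
  (1) C·V⁻¹ = s·A·(J·C⁻¹)⁻¹ = kg⁻¹·m⁻²·s⁴·A²
  (2) [s] / [kg·m²·s⁻³·A⁻²] = kg⁻¹·m⁻²·s⁴·A²
  (3) A·s·V⁻¹ = A·s·(J·C⁻¹)⁻¹ = kg⁻¹·m⁻²·s⁴·A²
  (4) [s·A] / [kg·m²·s⁻²·A⁻¹] = kg⁻¹·m⁻²·s³·A²
  (5) [s·A] / [kg·m²·s⁻³·A⁻¹] = kg⁻¹·m⁻²·s⁴·A²
All reduce to kg⁻¹·m⁻²·s⁴·A² except (4), which is kg⁻¹·m⁻²·s³·A².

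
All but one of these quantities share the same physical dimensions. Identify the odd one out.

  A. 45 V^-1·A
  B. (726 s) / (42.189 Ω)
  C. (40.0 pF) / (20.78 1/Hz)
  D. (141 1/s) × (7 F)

B.

In SI base units:
  A. A·V⁻¹ = A·(J·C⁻¹)⁻¹ = kg⁻¹·m⁻²·s³·A²
  B. [s] / [kg·m²·s⁻³·A⁻²] = kg⁻¹·m⁻²·s⁴·A²
  C. [kg⁻¹·m⁻²·s⁴·A²] / [s] = kg⁻¹·m⁻²·s³·A²
  D. [s⁻¹] · [kg⁻¹·m⁻²·s⁴·A²] = kg⁻¹·m⁻²·s³·A²
All reduce to kg⁻¹·m⁻²·s³·A² except B., which is kg⁻¹·m⁻²·s⁴·A².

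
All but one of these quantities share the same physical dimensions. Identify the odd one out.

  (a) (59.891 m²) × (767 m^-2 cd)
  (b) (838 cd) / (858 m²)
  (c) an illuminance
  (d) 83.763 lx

Dimensions:
  (a) [m²] · [m⁻²·cd] = cd
  (b) [cd] / [m²] = m⁻²·cd
  (c) [illuminance] = m⁻²·cd
  (d) lx = lm·m⁻² = m⁻²·cd
All reduce to m⁻²·cd except (a), which is cd.

(a)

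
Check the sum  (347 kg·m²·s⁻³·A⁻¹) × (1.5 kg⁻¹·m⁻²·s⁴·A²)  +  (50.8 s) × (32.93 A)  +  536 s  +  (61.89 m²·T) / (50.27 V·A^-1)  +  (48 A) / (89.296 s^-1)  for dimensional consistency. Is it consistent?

No

Expand each in SI base units:
  (347 kg·m²·s⁻³·A⁻¹) × (1.5 kg⁻¹·m⁻²·s⁴·A²):  [kg·m²·s⁻³·A⁻¹] · [kg⁻¹·m⁻²·s⁴·A²] = s·A
  (50.8 s) × (32.93 A):  [s] · [A] = s·A
  536 s:  s
  (61.89 m²·T) / (50.27 V·A^-1):  [kg·m²·s⁻²·A⁻¹] / [kg·m²·s⁻³·A⁻²] = s·A
  (48 A) / (89.296 s^-1):  [A] / [s⁻¹] = s·A
The terms do not share a single dimension (s vs s·A).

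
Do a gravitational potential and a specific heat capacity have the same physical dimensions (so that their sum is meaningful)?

In SI base units:
  a gravitational potential:  [gravitational potential] = m²·s⁻²
  a specific heat capacity:  [specific heat capacity] = m²·s⁻²·K⁻¹
m²·s⁻² ≠ m²·s⁻²·K⁻¹, so they cannot be added.

No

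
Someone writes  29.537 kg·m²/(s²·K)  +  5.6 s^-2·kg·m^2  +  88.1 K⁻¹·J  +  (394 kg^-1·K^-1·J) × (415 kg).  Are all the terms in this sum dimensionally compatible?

No

In SI base units:
  29.537 kg·m²/(s²·K):  kg·m²·s⁻²·K⁻¹
  5.6 s^-2·kg·m^2:  kg·m²·s⁻²
  88.1 K⁻¹·J:  J·K⁻¹ = N·m·K⁻¹ = kg·m²·s⁻²·K⁻¹
  (394 kg^-1·K^-1·J) × (415 kg):  [m²·s⁻²·K⁻¹] · [kg] = kg·m²·s⁻²·K⁻¹
The terms do not share a single dimension (kg·m²·s⁻² vs kg·m²·s⁻²·K⁻¹).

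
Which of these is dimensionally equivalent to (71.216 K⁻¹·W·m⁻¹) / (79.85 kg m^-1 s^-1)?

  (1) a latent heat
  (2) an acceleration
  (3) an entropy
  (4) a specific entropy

Reference: [kg·m·s⁻³·K⁻¹] / [kg·m⁻¹·s⁻¹] = m²·s⁻²·K⁻¹.
Each option:
  (1) [latent heat] = m²·s⁻²
  (2) [acceleration] = m·s⁻²
  (3) [entropy] = kg·m²·s⁻²·K⁻¹
  (4) [specific entropy] = m²·s⁻²·K⁻¹  ← same
Only (4) matches m²·s⁻²·K⁻¹.

(4)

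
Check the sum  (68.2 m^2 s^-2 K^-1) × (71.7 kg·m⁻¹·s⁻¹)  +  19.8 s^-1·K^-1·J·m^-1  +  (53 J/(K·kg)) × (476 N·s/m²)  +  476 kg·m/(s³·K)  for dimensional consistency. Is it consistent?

Yes

Dimensions:
  (68.2 m^2 s^-2 K^-1) × (71.7 kg·m⁻¹·s⁻¹):  [m²·s⁻²·K⁻¹] · [kg·m⁻¹·s⁻¹] = kg·m·s⁻³·K⁻¹
  19.8 s^-1·K^-1·J·m^-1:  J·s⁻¹·m⁻¹·K⁻¹ = N·m·s⁻¹·m⁻¹·K⁻¹ = kg·m·s⁻³·K⁻¹
  (53 J/(K·kg)) × (476 N·s/m²):  [m²·s⁻²·K⁻¹] · [kg·m⁻¹·s⁻¹] = kg·m·s⁻³·K⁻¹
  476 kg·m/(s³·K):  kg·m·s⁻³·K⁻¹
Every term reduces to kg·m·s⁻³·K⁻¹.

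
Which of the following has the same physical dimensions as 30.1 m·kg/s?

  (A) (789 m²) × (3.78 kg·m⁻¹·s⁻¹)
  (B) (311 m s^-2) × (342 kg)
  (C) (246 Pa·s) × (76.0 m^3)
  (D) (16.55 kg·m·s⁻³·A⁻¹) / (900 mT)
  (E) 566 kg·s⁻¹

(A)

Reference: kg·m·s⁻¹.
Each option:
  (A) [m²] · [kg·m⁻¹·s⁻¹] = kg·m·s⁻¹  ← same
  (B) [m·s⁻²] · [kg] = kg·m·s⁻²
  (C) [kg·m⁻¹·s⁻¹] · [m³] = kg·m²·s⁻¹
  (D) [kg·m·s⁻³·A⁻¹] / [kg·s⁻²·A⁻¹] = m·s⁻¹
  (E) kg·s⁻¹
Only (A) matches kg·m·s⁻¹.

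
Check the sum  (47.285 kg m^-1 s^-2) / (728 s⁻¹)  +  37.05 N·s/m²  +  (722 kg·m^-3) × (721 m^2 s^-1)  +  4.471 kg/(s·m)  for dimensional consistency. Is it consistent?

Work out the base dimensions of each:
  (47.285 kg m^-1 s^-2) / (728 s⁻¹):  [kg·m⁻¹·s⁻²] / [s⁻¹] = kg·m⁻¹·s⁻¹
  37.05 N·s/m²:  N·s·m⁻² = kg·m·s⁻²·s·m⁻² = kg·m⁻¹·s⁻¹
  (722 kg·m^-3) × (721 m^2 s^-1):  [kg·m⁻³] · [m²·s⁻¹] = kg·m⁻¹·s⁻¹
  4.471 kg/(s·m):  kg·m⁻¹·s⁻¹
Every term reduces to kg·m⁻¹·s⁻¹.

Yes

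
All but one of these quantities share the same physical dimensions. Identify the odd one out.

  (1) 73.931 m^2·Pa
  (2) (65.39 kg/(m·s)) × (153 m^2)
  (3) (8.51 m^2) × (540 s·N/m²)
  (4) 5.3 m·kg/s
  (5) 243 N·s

(1)

In SI base units:
  (1) Pa·m² = N·m⁻²·m² = kg·m·s⁻²
  (2) [kg·m⁻¹·s⁻¹] · [m²] = kg·m·s⁻¹
  (3) [m²] · [kg·m⁻¹·s⁻¹] = kg·m·s⁻¹
  (4) kg·m·s⁻¹
  (5) N·s = kg·m·s⁻²·s = kg·m·s⁻¹
All reduce to kg·m·s⁻¹ except (1), which is kg·m·s⁻².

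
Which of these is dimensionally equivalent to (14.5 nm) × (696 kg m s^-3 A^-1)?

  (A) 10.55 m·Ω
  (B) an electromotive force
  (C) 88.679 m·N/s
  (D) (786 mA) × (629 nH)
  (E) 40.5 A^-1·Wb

Reference: [m] · [kg·m·s⁻³·A⁻¹] = kg·m²·s⁻³·A⁻¹.
Each option:
  (A) Ω·m = V·A⁻¹·m = kg·m³·s⁻³·A⁻²
  (B) [electromotive force] = kg·m²·s⁻³·A⁻¹  ← same
  (C) N·m·s⁻¹ = kg·m·s⁻²·m·s⁻¹ = kg·m²·s⁻³
  (D) [A] · [kg·m²·s⁻²·A⁻²] = kg·m²·s⁻²·A⁻¹
  (E) Wb·A⁻¹ = V·s·A⁻¹ = kg·m²·s⁻²·A⁻²
Only (B) matches kg·m²·s⁻³·A⁻¹.

(B)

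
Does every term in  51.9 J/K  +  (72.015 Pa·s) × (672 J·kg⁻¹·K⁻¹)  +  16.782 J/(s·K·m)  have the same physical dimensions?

Reduce each to base SI dimensions:
  51.9 J/K:  J·K⁻¹ = N·m·K⁻¹ = kg·m²·s⁻²·K⁻¹
  (72.015 Pa·s) × (672 J·kg⁻¹·K⁻¹):  [kg·m⁻¹·s⁻¹] · [m²·s⁻²·K⁻¹] = kg·m·s⁻³·K⁻¹
  16.782 J/(s·K·m):  J·s⁻¹·m⁻¹·K⁻¹ = N·m·s⁻¹·m⁻¹·K⁻¹ = kg·m·s⁻³·K⁻¹
The terms do not share a single dimension (kg·m²·s⁻²·K⁻¹ vs kg·m·s⁻³·K⁻¹).

No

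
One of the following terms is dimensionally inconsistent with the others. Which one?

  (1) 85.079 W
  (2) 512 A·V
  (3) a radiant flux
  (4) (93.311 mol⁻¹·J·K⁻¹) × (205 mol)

(4)

Work out the base dimensions of each:
  (1) W = J·s⁻¹ = kg·m²·s⁻³
  (2) V·A = J·C⁻¹·A = kg·m²·s⁻³
  (3) [radiant flux] = kg·m²·s⁻³
  (4) [kg·m²·s⁻²·K⁻¹·mol⁻¹] · [mol] = kg·m²·s⁻²·K⁻¹
All reduce to kg·m²·s⁻³ except (4), which is kg·m²·s⁻²·K⁻¹.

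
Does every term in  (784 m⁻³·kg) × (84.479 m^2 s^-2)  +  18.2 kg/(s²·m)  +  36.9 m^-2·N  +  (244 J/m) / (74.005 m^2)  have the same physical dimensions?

In SI base units:
  (784 m⁻³·kg) × (84.479 m^2 s^-2):  [kg·m⁻³] · [m²·s⁻²] = kg·m⁻¹·s⁻²
  18.2 kg/(s²·m):  kg·m⁻¹·s⁻²
  36.9 m^-2·N:  N·m⁻² = kg·m·s⁻²·m⁻² = kg·m⁻¹·s⁻²
  (244 J/m) / (74.005 m^2):  [kg·m·s⁻²] / [m²] = kg·m⁻¹·s⁻²
Every term reduces to kg·m⁻¹·s⁻².

Yes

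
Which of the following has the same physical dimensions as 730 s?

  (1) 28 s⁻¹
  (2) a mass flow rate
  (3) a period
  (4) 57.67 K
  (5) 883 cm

(3)

Reference: s.
Each option:
  (1) s⁻¹
  (2) [mass flow rate] = kg·s⁻¹
  (3) [period] = s  ← same
  (4) K
  (5) m
Only (3) matches s.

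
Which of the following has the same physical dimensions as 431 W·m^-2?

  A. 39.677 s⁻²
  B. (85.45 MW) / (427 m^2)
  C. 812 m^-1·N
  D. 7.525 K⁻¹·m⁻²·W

B.

Reference: W·m⁻² = J·s⁻¹·m⁻² = kg·s⁻³.
Each option:
  A. s⁻²
  B. [kg·m²·s⁻³] / [m²] = kg·s⁻³  ← same
  C. N·m⁻¹ = kg·m·s⁻²·m⁻¹ = kg·s⁻²
  D. W·m⁻²·K⁻¹ = J·s⁻¹·m⁻²·K⁻¹ = kg·s⁻³·K⁻¹
Only B. matches kg·s⁻³.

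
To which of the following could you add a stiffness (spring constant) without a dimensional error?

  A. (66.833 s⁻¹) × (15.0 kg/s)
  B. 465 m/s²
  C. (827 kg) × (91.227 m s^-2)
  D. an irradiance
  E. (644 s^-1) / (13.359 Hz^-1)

Reference: [stiffness (spring constant)] = kg·s⁻².
Each option:
  A. [s⁻¹] · [kg·s⁻¹] = kg·s⁻²  ← same
  B. m·s⁻²
  C. [kg] · [m·s⁻²] = kg·m·s⁻²
  D. [irradiance] = kg·s⁻³
  E. [s⁻¹] / [s] = s⁻²
Only A. matches kg·s⁻².

A.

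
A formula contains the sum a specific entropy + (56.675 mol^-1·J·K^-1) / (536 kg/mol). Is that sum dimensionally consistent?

Expand each in SI base units:
  a specific entropy:  [specific entropy] = m²·s⁻²·K⁻¹
  (56.675 mol^-1·J·K^-1) / (536 kg/mol):  [kg·m²·s⁻²·K⁻¹·mol⁻¹] / [kg·mol⁻¹] = m²·s⁻²·K⁻¹
Both are m²·s⁻²·K⁻¹, so they have the same dimensions and can be added.

Yes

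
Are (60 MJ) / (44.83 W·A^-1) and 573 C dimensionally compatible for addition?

Yes

Reduce each to base SI dimensions:
  (60 MJ) / (44.83 W·A^-1):  [kg·m²·s⁻²] / [kg·m²·s⁻³·A⁻¹] = s·A
  573 C:  C = s·A
Both are s·A, so they have the same dimensions and can be added.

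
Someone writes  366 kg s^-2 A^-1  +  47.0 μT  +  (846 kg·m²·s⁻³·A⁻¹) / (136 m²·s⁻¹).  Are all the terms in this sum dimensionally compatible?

Dimensions:
  366 kg s^-2 A^-1:  kg·s⁻²·A⁻¹
  47.0 μT:  T = Wb·m⁻² = kg·s⁻²·A⁻¹
  (846 kg·m²·s⁻³·A⁻¹) / (136 m²·s⁻¹):  [kg·m²·s⁻³·A⁻¹] / [m²·s⁻¹] = kg·s⁻²·A⁻¹
Every term reduces to kg·s⁻²·A⁻¹.

Yes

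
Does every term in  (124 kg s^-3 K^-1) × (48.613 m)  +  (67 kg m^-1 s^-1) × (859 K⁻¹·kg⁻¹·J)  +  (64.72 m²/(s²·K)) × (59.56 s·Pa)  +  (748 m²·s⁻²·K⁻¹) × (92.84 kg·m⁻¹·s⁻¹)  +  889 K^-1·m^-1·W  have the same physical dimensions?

Yes

In SI base units:
  (124 kg s^-3 K^-1) × (48.613 m):  [kg·s⁻³·K⁻¹] · [m] = kg·m·s⁻³·K⁻¹
  (67 kg m^-1 s^-1) × (859 K⁻¹·kg⁻¹·J):  [kg·m⁻¹·s⁻¹] · [m²·s⁻²·K⁻¹] = kg·m·s⁻³·K⁻¹
  (64.72 m²/(s²·K)) × (59.56 s·Pa):  [m²·s⁻²·K⁻¹] · [kg·m⁻¹·s⁻¹] = kg·m·s⁻³·K⁻¹
  (748 m²·s⁻²·K⁻¹) × (92.84 kg·m⁻¹·s⁻¹):  [m²·s⁻²·K⁻¹] · [kg·m⁻¹·s⁻¹] = kg·m·s⁻³·K⁻¹
  889 K^-1·m^-1·W:  W·m⁻¹·K⁻¹ = J·s⁻¹·m⁻¹·K⁻¹ = kg·m·s⁻³·K⁻¹
Every term reduces to kg·m·s⁻³·K⁻¹.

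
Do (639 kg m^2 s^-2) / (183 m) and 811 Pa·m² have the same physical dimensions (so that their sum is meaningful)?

Yes

In SI base units:
  (639 kg m^2 s^-2) / (183 m):  [kg·m²·s⁻²] / [m] = kg·m·s⁻²
  811 Pa·m²:  Pa·m² = N·m⁻²·m² = kg·m·s⁻²
Both are kg·m·s⁻², so they have the same dimensions and can be added.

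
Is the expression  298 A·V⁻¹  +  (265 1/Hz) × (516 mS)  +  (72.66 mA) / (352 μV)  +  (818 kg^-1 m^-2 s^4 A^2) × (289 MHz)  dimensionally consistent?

Expand each in SI base units:
  298 A·V⁻¹:  A·V⁻¹ = A·(J·C⁻¹)⁻¹ = kg⁻¹·m⁻²·s³·A²
  (265 1/Hz) × (516 mS):  [s] · [kg⁻¹·m⁻²·s³·A²] = kg⁻¹·m⁻²·s⁴·A²
  (72.66 mA) / (352 μV):  [A] / [kg·m²·s⁻³·A⁻¹] = kg⁻¹·m⁻²·s³·A²
  (818 kg^-1 m^-2 s^4 A^2) × (289 MHz):  [kg⁻¹·m⁻²·s⁴·A²] · [s⁻¹] = kg⁻¹·m⁻²·s³·A²
The terms do not share a single dimension (kg⁻¹·m⁻²·s³·A² vs kg⁻¹·m⁻²·s⁴·A²).

No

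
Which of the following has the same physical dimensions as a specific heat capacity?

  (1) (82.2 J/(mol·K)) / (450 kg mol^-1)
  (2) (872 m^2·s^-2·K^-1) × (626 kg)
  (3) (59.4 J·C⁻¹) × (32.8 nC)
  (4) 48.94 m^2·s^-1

Reference: [specific heat capacity] = m²·s⁻²·K⁻¹.
Each option:
  (1) [kg·m²·s⁻²·K⁻¹·mol⁻¹] / [kg·mol⁻¹] = m²·s⁻²·K⁻¹  ← same
  (2) [m²·s⁻²·K⁻¹] · [kg] = kg·m²·s⁻²·K⁻¹
  (3) [kg·m²·s⁻³·A⁻¹] · [s·A] = kg·m²·s⁻²
  (4) m²·s⁻¹
Only (1) matches m²·s⁻²·K⁻¹.

(1)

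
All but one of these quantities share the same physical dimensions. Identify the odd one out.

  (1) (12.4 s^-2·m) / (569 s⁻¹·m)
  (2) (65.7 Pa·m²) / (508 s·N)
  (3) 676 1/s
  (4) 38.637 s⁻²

Dimensions:
  (1) [m·s⁻²] / [m·s⁻¹] = s⁻¹
  (2) [kg·m·s⁻²] / [kg·m·s⁻¹] = s⁻¹
  (3) s⁻¹
  (4) s⁻²
All reduce to s⁻¹ except (4), which is s⁻².

(4)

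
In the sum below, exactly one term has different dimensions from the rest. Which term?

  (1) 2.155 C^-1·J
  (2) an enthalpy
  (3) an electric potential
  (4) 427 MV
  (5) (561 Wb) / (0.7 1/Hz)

(2)

Expand each in SI base units:
  (1) J·C⁻¹ = N·m·(s·A)⁻¹ = kg·m²·s⁻³·A⁻¹
  (2) [enthalpy] = kg·m²·s⁻²
  (3) [electric potential] = kg·m²·s⁻³·A⁻¹
  (4) V = J·C⁻¹ = kg·m²·s⁻³·A⁻¹
  (5) [kg·m²·s⁻²·A⁻¹] / [s] = kg·m²·s⁻³·A⁻¹
All reduce to kg·m²·s⁻³·A⁻¹ except (2), which is kg·m²·s⁻².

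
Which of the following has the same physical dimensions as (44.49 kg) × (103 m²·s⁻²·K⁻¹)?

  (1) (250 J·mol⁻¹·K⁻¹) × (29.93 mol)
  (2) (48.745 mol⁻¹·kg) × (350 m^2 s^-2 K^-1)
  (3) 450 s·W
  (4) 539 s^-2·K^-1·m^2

(1)

Reference: [kg] · [m²·s⁻²·K⁻¹] = kg·m²·s⁻²·K⁻¹.
Each option:
  (1) [kg·m²·s⁻²·K⁻¹·mol⁻¹] · [mol] = kg·m²·s⁻²·K⁻¹  ← same
  (2) [kg·mol⁻¹] · [m²·s⁻²·K⁻¹] = kg·m²·s⁻²·K⁻¹·mol⁻¹
  (3) W·s = J·s⁻¹·s = kg·m²·s⁻²
  (4) m²·s⁻²·K⁻¹
Only (1) matches kg·m²·s⁻²·K⁻¹.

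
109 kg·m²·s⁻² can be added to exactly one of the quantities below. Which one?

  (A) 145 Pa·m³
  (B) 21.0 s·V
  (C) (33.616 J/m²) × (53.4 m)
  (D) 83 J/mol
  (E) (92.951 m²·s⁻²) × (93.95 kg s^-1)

(A)

Reference: kg·m²·s⁻².
Each option:
  (A) Pa·m³ = N·m⁻²·m³ = kg·m²·s⁻²  ← same
  (B) V·s = J·C⁻¹·s = kg·m²·s⁻²·A⁻¹
  (C) [kg·s⁻²] · [m] = kg·m·s⁻²
  (D) J·mol⁻¹ = N·m·mol⁻¹ = kg·m²·s⁻²·mol⁻¹
  (E) [m²·s⁻²] · [kg·s⁻¹] = kg·m²·s⁻³
Only (A) matches kg·m²·s⁻².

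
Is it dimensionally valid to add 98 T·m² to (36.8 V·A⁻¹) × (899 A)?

Expand each in SI base units:
  98 T·m²:  T·m² = Wb·m⁻²·m² = kg·m²·s⁻²·A⁻¹
  (36.8 V·A⁻¹) × (899 A):  [kg·m²·s⁻³·A⁻²] · [A] = kg·m²·s⁻³·A⁻¹
kg·m²·s⁻²·A⁻¹ ≠ kg·m²·s⁻³·A⁻¹, so they cannot be added.

No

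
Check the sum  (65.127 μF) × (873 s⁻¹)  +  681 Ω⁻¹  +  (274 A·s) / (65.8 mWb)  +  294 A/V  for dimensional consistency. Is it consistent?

In SI base units:
  (65.127 μF) × (873 s⁻¹):  [kg⁻¹·m⁻²·s⁴·A²] · [s⁻¹] = kg⁻¹·m⁻²·s³·A²
  681 Ω⁻¹:  Ω⁻¹ = (V·A⁻¹)⁻¹ = kg⁻¹·m⁻²·s³·A²
  (274 A·s) / (65.8 mWb):  [s·A] / [kg·m²·s⁻²·A⁻¹] = kg⁻¹·m⁻²·s³·A²
  294 A/V:  A·V⁻¹ = A·(J·C⁻¹)⁻¹ = kg⁻¹·m⁻²·s³·A²
Every term reduces to kg⁻¹·m⁻²·s³·A².

Yes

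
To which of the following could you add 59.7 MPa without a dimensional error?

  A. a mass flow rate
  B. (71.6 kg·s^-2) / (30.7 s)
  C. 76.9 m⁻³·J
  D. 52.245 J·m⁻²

Reference: Pa = N·m⁻² = kg·m⁻¹·s⁻².
Each option:
  A. [mass flow rate] = kg·s⁻¹
  B. [kg·s⁻²] / [s] = kg·s⁻³
  C. J·m⁻³ = N·m·m⁻³ = kg·m⁻¹·s⁻²  ← same
  D. J·m⁻² = N·m·m⁻² = kg·s⁻²
Only C. matches kg·m⁻¹·s⁻².

C.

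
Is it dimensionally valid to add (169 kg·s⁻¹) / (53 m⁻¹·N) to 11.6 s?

Work out the base dimensions of each:
  (169 kg·s⁻¹) / (53 m⁻¹·N):  [kg·s⁻¹] / [kg·s⁻²] = s
  11.6 s:  s
Both are s, so they have the same dimensions and can be added.

Yes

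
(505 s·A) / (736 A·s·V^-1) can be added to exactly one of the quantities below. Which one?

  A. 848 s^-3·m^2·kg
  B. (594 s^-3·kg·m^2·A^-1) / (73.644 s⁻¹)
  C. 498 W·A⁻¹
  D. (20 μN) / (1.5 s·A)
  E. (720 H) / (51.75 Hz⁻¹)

C.

Reference: [s·A] / [kg⁻¹·m⁻²·s⁴·A²] = kg·m²·s⁻³·A⁻¹.
Each option:
  A. kg·m²·s⁻³
  B. [kg·m²·s⁻³·A⁻¹] / [s⁻¹] = kg·m²·s⁻²·A⁻¹
  C. W·A⁻¹ = J·s⁻¹·A⁻¹ = kg·m²·s⁻³·A⁻¹  ← same
  D. [kg·m·s⁻²] / [s·A] = kg·m·s⁻³·A⁻¹
  E. [kg·m²·s⁻²·A⁻²] / [s] = kg·m²·s⁻³·A⁻²
Only C. matches kg·m²·s⁻³·A⁻¹.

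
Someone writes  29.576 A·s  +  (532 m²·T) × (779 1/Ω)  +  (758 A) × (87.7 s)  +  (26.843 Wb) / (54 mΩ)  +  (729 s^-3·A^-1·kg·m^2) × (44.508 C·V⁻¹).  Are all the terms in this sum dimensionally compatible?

Reduce each to base SI dimensions:
  29.576 A·s:  A·s = s·A
  (532 m²·T) × (779 1/Ω):  [kg·m²·s⁻²·A⁻¹] · [kg⁻¹·m⁻²·s³·A²] = s·A
  (758 A) × (87.7 s):  [A] · [s] = s·A
  (26.843 Wb) / (54 mΩ):  [kg·m²·s⁻²·A⁻¹] / [kg·m²·s⁻³·A⁻²] = s·A
  (729 s^-3·A^-1·kg·m^2) × (44.508 C·V⁻¹):  [kg·m²·s⁻³·A⁻¹] · [kg⁻¹·m⁻²·s⁴·A²] = s·A
Every term reduces to s·A.

Yes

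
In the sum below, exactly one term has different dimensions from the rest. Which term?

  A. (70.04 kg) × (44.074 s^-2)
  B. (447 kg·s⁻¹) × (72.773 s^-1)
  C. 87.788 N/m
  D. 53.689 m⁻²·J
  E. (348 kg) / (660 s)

E.

Expand each in SI base units:
  A. [kg] · [s⁻²] = kg·s⁻²
  B. [kg·s⁻¹] · [s⁻¹] = kg·s⁻²
  C. N·m⁻¹ = kg·m·s⁻²·m⁻¹ = kg·s⁻²
  D. J·m⁻² = N·m·m⁻² = kg·s⁻²
  E. [kg] / [s] = kg·s⁻¹
All reduce to kg·s⁻² except E., which is kg·s⁻¹.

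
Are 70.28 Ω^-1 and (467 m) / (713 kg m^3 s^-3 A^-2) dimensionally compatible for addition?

Yes

Expand each in SI base units:
  70.28 Ω^-1:  Ω⁻¹ = (V·A⁻¹)⁻¹ = kg⁻¹·m⁻²·s³·A²
  (467 m) / (713 kg m^3 s^-3 A^-2):  [m] / [kg·m³·s⁻³·A⁻²] = kg⁻¹·m⁻²·s³·A²
Both are kg⁻¹·m⁻²·s³·A², so they have the same dimensions and can be added.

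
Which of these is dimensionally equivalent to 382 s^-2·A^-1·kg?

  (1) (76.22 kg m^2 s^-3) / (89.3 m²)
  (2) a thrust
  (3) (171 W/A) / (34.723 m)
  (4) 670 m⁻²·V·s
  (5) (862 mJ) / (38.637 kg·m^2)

Reference: kg·s⁻²·A⁻¹.
Each option:
  (1) [kg·m²·s⁻³] / [m²] = kg·s⁻³
  (2) [thrust] = kg·m·s⁻²
  (3) [kg·m²·s⁻³·A⁻¹] / [m] = kg·m·s⁻³·A⁻¹
  (4) V·s·m⁻² = J·C⁻¹·s·m⁻² = kg·s⁻²·A⁻¹  ← same
  (5) [kg·m²·s⁻²] / [kg·m²] = s⁻²
Only (4) matches kg·s⁻²·A⁻¹.

(4)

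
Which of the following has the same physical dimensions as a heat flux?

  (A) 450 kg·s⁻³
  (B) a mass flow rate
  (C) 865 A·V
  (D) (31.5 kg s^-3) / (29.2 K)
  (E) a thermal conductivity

(A)

Reference: [heat flux] = kg·s⁻³.
Each option:
  (A) kg·s⁻³  ← same
  (B) [mass flow rate] = kg·s⁻¹
  (C) V·A = J·C⁻¹·A = kg·m²·s⁻³
  (D) [kg·s⁻³] / [K] = kg·s⁻³·K⁻¹
  (E) [thermal conductivity] = kg·m·s⁻³·K⁻¹
Only (A) matches kg·s⁻³.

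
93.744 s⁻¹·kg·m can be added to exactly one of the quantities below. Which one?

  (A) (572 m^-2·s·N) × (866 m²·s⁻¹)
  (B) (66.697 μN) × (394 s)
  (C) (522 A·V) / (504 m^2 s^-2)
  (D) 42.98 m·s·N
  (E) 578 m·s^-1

Reference: kg·m·s⁻¹.
Each option:
  (A) [kg·m⁻¹·s⁻¹] · [m²·s⁻¹] = kg·m·s⁻²
  (B) [kg·m·s⁻²] · [s] = kg·m·s⁻¹  ← same
  (C) [kg·m²·s⁻³] / [m²·s⁻²] = kg·s⁻¹
  (D) N·m·s = kg·m·s⁻²·m·s = kg·m²·s⁻¹
  (E) m·s⁻¹
Only (B) matches kg·m·s⁻¹.

(B)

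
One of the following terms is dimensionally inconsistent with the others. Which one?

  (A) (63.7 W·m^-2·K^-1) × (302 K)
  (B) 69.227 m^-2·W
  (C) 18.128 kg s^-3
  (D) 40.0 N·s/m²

Reduce each to base SI dimensions:
  (A) [kg·s⁻³·K⁻¹] · [K] = kg·s⁻³
  (B) W·m⁻² = J·s⁻¹·m⁻² = kg·s⁻³
  (C) kg·s⁻³
  (D) N·s·m⁻² = kg·m·s⁻²·s·m⁻² = kg·m⁻¹·s⁻¹
All reduce to kg·s⁻³ except (D), which is kg·m⁻¹·s⁻¹.

(D)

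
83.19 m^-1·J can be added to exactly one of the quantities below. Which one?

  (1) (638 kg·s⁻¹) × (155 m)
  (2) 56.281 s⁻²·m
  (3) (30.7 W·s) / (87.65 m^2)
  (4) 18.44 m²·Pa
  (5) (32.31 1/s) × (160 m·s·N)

Reference: J·m⁻¹ = N·m·m⁻¹ = kg·m·s⁻².
Each option:
  (1) [kg·s⁻¹] · [m] = kg·m·s⁻¹
  (2) m·s⁻²
  (3) [kg·m²·s⁻²] / [m²] = kg·s⁻²
  (4) Pa·m² = N·m⁻²·m² = kg·m·s⁻²  ← same
  (5) [s⁻¹] · [kg·m²·s⁻¹] = kg·m²·s⁻²
Only (4) matches kg·m·s⁻².

(4)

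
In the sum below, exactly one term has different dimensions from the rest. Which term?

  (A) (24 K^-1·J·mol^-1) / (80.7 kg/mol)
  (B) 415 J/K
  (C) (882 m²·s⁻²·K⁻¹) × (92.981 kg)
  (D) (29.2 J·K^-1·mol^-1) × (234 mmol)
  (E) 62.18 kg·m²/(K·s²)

(A)

Work out the base dimensions of each:
  (A) [kg·m²·s⁻²·K⁻¹·mol⁻¹] / [kg·mol⁻¹] = m²·s⁻²·K⁻¹
  (B) J·K⁻¹ = N·m·K⁻¹ = kg·m²·s⁻²·K⁻¹
  (C) [m²·s⁻²·K⁻¹] · [kg] = kg·m²·s⁻²·K⁻¹
  (D) [kg·m²·s⁻²·K⁻¹·mol⁻¹] · [mol] = kg·m²·s⁻²·K⁻¹
  (E) kg·m²·s⁻²·K⁻¹
All reduce to kg·m²·s⁻²·K⁻¹ except (A), which is m²·s⁻²·K⁻¹.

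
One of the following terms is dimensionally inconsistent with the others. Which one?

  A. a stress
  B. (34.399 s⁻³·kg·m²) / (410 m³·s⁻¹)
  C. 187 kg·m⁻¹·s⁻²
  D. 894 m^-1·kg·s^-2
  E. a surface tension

E.

Reduce each to base SI dimensions:
  A. [stress] = kg·m⁻¹·s⁻²
  B. [kg·m²·s⁻³] / [m³·s⁻¹] = kg·m⁻¹·s⁻²
  C. kg·m⁻¹·s⁻²
  D. kg·m⁻¹·s⁻²
  E. [surface tension] = kg·s⁻²
All reduce to kg·m⁻¹·s⁻² except E., which is kg·s⁻².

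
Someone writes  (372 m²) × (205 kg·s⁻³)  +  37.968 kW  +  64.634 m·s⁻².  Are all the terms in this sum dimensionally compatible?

No

Dimensions:
  (372 m²) × (205 kg·s⁻³):  [m²] · [kg·s⁻³] = kg·m²·s⁻³
  37.968 kW:  W = J·s⁻¹ = kg·m²·s⁻³
  64.634 m·s⁻²:  m·s⁻²
The terms do not share a single dimension (kg·m²·s⁻³ vs m·s⁻²).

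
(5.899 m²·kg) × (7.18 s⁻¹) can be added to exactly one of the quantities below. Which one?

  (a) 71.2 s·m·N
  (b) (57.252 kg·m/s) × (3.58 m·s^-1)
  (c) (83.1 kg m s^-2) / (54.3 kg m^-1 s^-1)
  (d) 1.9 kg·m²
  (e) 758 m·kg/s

(a)

Reference: [kg·m²] · [s⁻¹] = kg·m²·s⁻¹.
Each option:
  (a) N·m·s = kg·m·s⁻²·m·s = kg·m²·s⁻¹  ← same
  (b) [kg·m·s⁻¹] · [m·s⁻¹] = kg·m²·s⁻²
  (c) [kg·m·s⁻²] / [kg·m⁻¹·s⁻¹] = m²·s⁻¹
  (d) kg·m²
  (e) kg·m·s⁻¹
Only (a) matches kg·m²·s⁻¹.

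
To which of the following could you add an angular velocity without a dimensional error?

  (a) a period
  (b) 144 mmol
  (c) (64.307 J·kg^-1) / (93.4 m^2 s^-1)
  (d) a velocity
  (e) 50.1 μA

(c)

Reference: [angular velocity] = s⁻¹.
Each option:
  (a) [period] = s
  (b) mol
  (c) [m²·s⁻²] / [m²·s⁻¹] = s⁻¹  ← same
  (d) [velocity] = m·s⁻¹
  (e) A
Only (c) matches s⁻¹.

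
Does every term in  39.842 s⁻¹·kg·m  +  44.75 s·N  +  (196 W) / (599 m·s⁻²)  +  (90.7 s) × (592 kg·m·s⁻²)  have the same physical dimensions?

Yes

Expand each in SI base units:
  39.842 s⁻¹·kg·m:  kg·m·s⁻¹
  44.75 s·N:  N·s = kg·m·s⁻²·s = kg·m·s⁻¹
  (196 W) / (599 m·s⁻²):  [kg·m²·s⁻³] / [m·s⁻²] = kg·m·s⁻¹
  (90.7 s) × (592 kg·m·s⁻²):  [s] · [kg·m·s⁻²] = kg·m·s⁻¹
Every term reduces to kg·m·s⁻¹.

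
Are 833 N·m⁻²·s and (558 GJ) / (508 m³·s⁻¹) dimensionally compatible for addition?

Expand each in SI base units:
  833 N·m⁻²·s:  N·s·m⁻² = kg·m·s⁻²·s·m⁻² = kg·m⁻¹·s⁻¹
  (558 GJ) / (508 m³·s⁻¹):  [kg·m²·s⁻²] / [m³·s⁻¹] = kg·m⁻¹·s⁻¹
Both are kg·m⁻¹·s⁻¹, so they have the same dimensions and can be added.

Yes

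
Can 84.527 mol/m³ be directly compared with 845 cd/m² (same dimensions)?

No

Expand each in SI base units:
  84.527 mol/m³:  mol·m⁻³ = m⁻³·mol
  845 cd/m²:  cd·m⁻² = m⁻²·cd
m⁻³·mol ≠ m⁻²·cd, so they cannot be added.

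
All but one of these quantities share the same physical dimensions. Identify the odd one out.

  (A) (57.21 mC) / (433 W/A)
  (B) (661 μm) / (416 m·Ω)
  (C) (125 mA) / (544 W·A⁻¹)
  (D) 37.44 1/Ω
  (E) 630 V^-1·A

Work out the base dimensions of each:
  (A) [s·A] / [kg·m²·s⁻³·A⁻¹] = kg⁻¹·m⁻²·s⁴·A²
  (B) [m] / [kg·m³·s⁻³·A⁻²] = kg⁻¹·m⁻²·s³·A²
  (C) [A] / [kg·m²·s⁻³·A⁻¹] = kg⁻¹·m⁻²·s³·A²
  (D) Ω⁻¹ = (V·A⁻¹)⁻¹ = kg⁻¹·m⁻²·s³·A²
  (E) A·V⁻¹ = A·(J·C⁻¹)⁻¹ = kg⁻¹·m⁻²·s³·A²
All reduce to kg⁻¹·m⁻²·s³·A² except (A), which is kg⁻¹·m⁻²·s⁴·A².

(A)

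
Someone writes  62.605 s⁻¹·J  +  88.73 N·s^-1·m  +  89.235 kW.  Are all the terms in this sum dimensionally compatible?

Yes

In SI base units:
  62.605 s⁻¹·J:  J·s⁻¹ = N·m·s⁻¹ = kg·m²·s⁻³
  88.73 N·s^-1·m:  N·m·s⁻¹ = kg·m·s⁻²·m·s⁻¹ = kg·m²·s⁻³
  89.235 kW:  W = J·s⁻¹ = kg·m²·s⁻³
Every term reduces to kg·m²·s⁻³.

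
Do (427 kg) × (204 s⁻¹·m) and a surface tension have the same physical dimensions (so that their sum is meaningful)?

No

In SI base units:
  (427 kg) × (204 s⁻¹·m):  [kg] · [m·s⁻¹] = kg·m·s⁻¹
  a surface tension:  [surface tension] = kg·s⁻²
kg·m·s⁻¹ ≠ kg·s⁻², so they cannot be added.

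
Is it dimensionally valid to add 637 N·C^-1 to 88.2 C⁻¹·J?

No

Work out the base dimensions of each:
  637 N·C^-1:  N·C⁻¹ = kg·m·s⁻²·(s·A)⁻¹ = kg·m·s⁻³·A⁻¹
  88.2 C⁻¹·J:  J·C⁻¹ = N·m·(s·A)⁻¹ = kg·m²·s⁻³·A⁻¹
kg·m·s⁻³·A⁻¹ ≠ kg·m²·s⁻³·A⁻¹, so they cannot be added.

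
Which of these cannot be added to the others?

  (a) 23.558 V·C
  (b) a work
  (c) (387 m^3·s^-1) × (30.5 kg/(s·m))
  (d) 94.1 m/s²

(d)

Dimensions:
  (a) C·V = s·A·J·C⁻¹ = kg·m²·s⁻²
  (b) [work] = kg·m²·s⁻²
  (c) [m³·s⁻¹] · [kg·m⁻¹·s⁻¹] = kg·m²·s⁻²
  (d) m·s⁻²
All reduce to kg·m²·s⁻² except (d), which is m·s⁻².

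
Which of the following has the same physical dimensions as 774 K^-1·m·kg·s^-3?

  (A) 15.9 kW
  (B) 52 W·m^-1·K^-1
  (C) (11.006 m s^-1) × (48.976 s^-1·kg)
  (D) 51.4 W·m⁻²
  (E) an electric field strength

(B)

Reference: kg·m·s⁻³·K⁻¹.
Each option:
  (A) W = J·s⁻¹ = kg·m²·s⁻³
  (B) W·m⁻¹·K⁻¹ = J·s⁻¹·m⁻¹·K⁻¹ = kg·m·s⁻³·K⁻¹  ← same
  (C) [m·s⁻¹] · [kg·s⁻¹] = kg·m·s⁻²
  (D) W·m⁻² = J·s⁻¹·m⁻² = kg·s⁻³
  (E) [electric field strength] = kg·m·s⁻³·A⁻¹
Only (B) matches kg·m·s⁻³·K⁻¹.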